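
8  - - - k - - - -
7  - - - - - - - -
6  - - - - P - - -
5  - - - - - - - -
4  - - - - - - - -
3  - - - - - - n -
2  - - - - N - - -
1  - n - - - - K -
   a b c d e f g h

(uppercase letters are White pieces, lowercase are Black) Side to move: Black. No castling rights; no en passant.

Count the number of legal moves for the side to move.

Black to move; king on d8.
In check: no.
Legal moves: Ke8, Kc8, Ke7, Kc7, Nh5, Nf5, Ne4, Nxe2+, Nh1, Nf1, Nc3, Na3, Nd2.
Count: 13.

13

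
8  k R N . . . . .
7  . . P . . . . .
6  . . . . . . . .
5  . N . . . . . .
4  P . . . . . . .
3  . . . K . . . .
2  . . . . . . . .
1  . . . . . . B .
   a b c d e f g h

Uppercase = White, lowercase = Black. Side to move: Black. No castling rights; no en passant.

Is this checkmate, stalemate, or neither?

Black to move; black king on a8.
In check: yes, from the white rook on b8.
King squares — a7: attacked by Bg1; b7: attacked by Rb8; b8: attacked by Pc7.
Legal moves for Black: none.
In check with no legal moves → checkmate.

checkmate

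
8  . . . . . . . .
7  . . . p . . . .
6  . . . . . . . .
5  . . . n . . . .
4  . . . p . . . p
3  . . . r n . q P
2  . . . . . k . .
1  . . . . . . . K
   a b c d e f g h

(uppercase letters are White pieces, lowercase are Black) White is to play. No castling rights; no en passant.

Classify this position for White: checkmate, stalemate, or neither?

stalemate

White to move; white king on h1.
In check: no.
King squares — g1: attacked by Kf2; g2: attacked by Kf2; h2: attacked by Qg3.
Legal moves for White: none.
Not in check and no legal moves → stalemate.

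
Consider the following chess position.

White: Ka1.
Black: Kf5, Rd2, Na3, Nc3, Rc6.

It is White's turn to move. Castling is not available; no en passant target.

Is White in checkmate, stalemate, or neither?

stalemate

White to move; white king on a1.
In check: no.
King squares — b1: attacked by Na3; a2: attacked by Rd2; b2: attacked by Rd2.
Legal moves for White: none.
Not in check and no legal moves → stalemate.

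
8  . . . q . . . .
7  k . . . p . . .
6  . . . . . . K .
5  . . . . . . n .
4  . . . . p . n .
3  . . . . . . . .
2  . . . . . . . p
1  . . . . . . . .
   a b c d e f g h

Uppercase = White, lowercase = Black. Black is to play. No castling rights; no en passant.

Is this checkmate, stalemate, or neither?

Black to move; black king on a7.
In check: no.
Legal moves for Black include: Qh8, Qg8+, Qf8, Qe8+, Qc8, Qb8, Qa8, Qd7, Qc7, Qd6+, Qb6+, Qd5, Qa5, Qd4, Qd3, Qd2, Qd1, Kb8, ... (list truncated; more exist).
Black has legal moves and is not in check → neither.

neither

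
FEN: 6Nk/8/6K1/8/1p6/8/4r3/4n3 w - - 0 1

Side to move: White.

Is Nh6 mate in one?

After Nh6: black king on h8; in check: no.
Black is not in check, so this cannot be checkmate.

no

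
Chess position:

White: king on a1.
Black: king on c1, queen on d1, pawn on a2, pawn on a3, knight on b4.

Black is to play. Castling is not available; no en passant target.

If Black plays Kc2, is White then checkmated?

yes

After Kc2: white king on a1; in check: yes, from the black queen on d1.
King squares — b1: attacked by Qd1; a2: attacked by Nb4; b2: attacked by Kc2.
White has no legal moves → checkmate.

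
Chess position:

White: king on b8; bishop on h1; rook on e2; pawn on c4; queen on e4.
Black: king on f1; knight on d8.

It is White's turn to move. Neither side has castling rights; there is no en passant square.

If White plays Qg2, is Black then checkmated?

yes

After Qg2: black king on f1; in check: yes, from the white queen on g2.
King squares — e1: attacked by Re2; g1: attacked by Qg2; e2: attacked by Qg2; f2: attacked by Re2; g2: attacked by Bh1.
Black has no legal moves → checkmate.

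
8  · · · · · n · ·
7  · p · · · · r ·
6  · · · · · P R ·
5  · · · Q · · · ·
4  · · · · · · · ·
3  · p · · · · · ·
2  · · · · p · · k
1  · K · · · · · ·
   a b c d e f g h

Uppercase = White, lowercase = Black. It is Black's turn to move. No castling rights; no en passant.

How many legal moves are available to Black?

Black to move; king on h2.
In check: no.
Legal moves: Nh7, Nd7, Nxg6, Ne6, Rg8, Rh7, Rf7, Re7, Rd7, Rc7, Rxg6, Kh3, b6, b2, e1=Q+, e1=R+, e1=B, e1=N, b5.
Count: 19.

19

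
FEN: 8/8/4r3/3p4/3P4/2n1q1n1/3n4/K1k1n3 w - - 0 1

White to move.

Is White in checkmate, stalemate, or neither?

White to move; white king on a1.
In check: no.
King squares — b1: attacked by Kc1; a2: attacked by Nc3; b2: attacked by Kc1.
Legal moves for White: none.
Not in check and no legal moves → stalemate.

stalemate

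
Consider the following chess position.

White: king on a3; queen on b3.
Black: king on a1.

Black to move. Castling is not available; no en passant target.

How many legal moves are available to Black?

0

Black to move; king on a1.
In check: no.
Legal moves: none.
Count: 0.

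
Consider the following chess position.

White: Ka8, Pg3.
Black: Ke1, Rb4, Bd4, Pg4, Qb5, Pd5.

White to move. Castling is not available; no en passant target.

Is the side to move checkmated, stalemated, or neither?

White to move; white king on a8.
In check: no.
King squares — a7: attacked by Bd4; b7: attacked by Qb5; b8: attacked by Qb5.
Legal moves for White: none.
Not in check and no legal moves → stalemate.

stalemate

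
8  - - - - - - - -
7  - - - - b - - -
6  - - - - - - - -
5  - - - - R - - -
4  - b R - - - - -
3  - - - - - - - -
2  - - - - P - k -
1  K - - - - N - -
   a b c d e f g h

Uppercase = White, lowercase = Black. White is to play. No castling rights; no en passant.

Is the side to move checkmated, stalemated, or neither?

neither

White to move; white king on a1.
In check: no.
Legal moves for White include: Rxe7, Re6, Rh5, Rg5+, Rf5, Rd5, Rec5, Rb5, Ra5, Ree4, Re3, Rc8, Rc7, Rc6, Rcc5, Rh4, Rg4+, Rf4, ... (list truncated; more exist).
White has legal moves and is not in check → neither.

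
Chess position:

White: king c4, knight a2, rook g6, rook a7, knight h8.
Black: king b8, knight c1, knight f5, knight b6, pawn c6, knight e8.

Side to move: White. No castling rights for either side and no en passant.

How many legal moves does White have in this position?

White to move; king on c4.
In check: yes, from the black knight on b6.
Legal moves: Kc5, Kb4, Kc3.
Count: 3.

3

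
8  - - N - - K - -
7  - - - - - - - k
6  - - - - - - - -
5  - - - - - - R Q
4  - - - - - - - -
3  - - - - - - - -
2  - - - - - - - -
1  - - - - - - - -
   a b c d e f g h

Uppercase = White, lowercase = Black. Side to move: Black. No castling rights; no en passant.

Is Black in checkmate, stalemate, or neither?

Black to move; black king on h7.
In check: yes, from the white queen on h5.
King squares — g6: attacked by Rg5; h6: attacked by Qh5; g7: attacked by Rg5; g8: attacked by Rg5; h8: attacked by Qh5.
Legal moves for Black: none.
In check with no legal moves → checkmate.

checkmate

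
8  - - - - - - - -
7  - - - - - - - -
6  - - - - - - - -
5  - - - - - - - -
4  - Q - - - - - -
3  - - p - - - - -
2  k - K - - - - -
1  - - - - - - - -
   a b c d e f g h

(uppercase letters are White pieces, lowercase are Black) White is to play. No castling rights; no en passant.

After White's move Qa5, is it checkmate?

yes

After Qa5: black king on a2; in check: yes, from the white queen on a5.
King squares — a1: attacked by Qa5; b1: attacked by Kc2; b2: attacked by Kc2; a3: attacked by Qa5; b3: attacked by Kc2.
Black has no legal moves → checkmate.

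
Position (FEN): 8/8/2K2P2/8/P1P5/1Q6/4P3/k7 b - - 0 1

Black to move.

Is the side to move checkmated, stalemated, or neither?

stalemate

Black to move; black king on a1.
In check: no.
King squares — b1: attacked by Qb3; a2: attacked by Qb3; b2: attacked by Qb3.
Legal moves for Black: none.
Not in check and no legal moves → stalemate.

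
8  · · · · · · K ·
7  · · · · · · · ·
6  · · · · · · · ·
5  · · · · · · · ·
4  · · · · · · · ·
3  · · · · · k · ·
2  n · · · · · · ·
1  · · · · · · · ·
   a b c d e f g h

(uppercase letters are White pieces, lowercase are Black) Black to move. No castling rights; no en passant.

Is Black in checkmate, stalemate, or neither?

neither

Black to move; black king on f3.
In check: no.
Legal moves for Black: Kg4, Kf4, Ke4, Kg3, Ke3, Kg2, Kf2, Ke2, Nb4, Nc3, Nc1.
Black has 11 legal moves and is not in check → neither.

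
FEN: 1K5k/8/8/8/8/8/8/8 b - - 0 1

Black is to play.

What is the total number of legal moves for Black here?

3

Black to move; king on h8.
In check: no.
Legal moves: Kg8, Kh7, Kg7.
Count: 3.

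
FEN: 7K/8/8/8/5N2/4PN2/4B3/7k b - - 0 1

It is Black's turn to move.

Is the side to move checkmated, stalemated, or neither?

Black to move; black king on h1.
In check: no.
King squares — g1: attacked by Nf3; g2: attacked by Nf4; h2: attacked by Nf3.
Legal moves for Black: none.
Not in check and no legal moves → stalemate.

stalemate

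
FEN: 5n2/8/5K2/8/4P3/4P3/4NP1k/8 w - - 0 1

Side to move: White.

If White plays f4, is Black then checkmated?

After f4: black king on h2; in check: no.
Black is not in check, so this cannot be checkmate.

no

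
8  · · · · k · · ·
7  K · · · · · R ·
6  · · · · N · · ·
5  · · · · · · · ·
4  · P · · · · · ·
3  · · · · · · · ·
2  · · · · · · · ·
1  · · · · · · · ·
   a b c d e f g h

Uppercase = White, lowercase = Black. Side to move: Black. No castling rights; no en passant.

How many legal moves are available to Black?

0

Black to move; king on e8.
In check: no.
Legal moves: none.
Count: 0.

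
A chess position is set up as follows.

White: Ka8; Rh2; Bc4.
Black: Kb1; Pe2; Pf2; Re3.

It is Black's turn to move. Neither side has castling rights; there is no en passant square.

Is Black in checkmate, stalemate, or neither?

neither

Black to move; black king on b1.
In check: no.
Legal moves for Black include: Re8+, Re7, Re6, Re5, Re4, Rh3, Rg3, Rf3, Rd3, Rc3, Rb3, Ra3+, Kc2, Kb2, Kc1, Ka1, f1=Q, f1=R, ... (list truncated; more exist).
Black has legal moves and is not in check → neither.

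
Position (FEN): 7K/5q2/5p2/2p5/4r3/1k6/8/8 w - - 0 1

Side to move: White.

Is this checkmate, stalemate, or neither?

stalemate

White to move; white king on h8.
In check: no.
King squares — g7: attacked by Qf7; h7: attacked by Qf7; g8: attacked by Qf7.
Legal moves for White: none.
Not in check and no legal moves → stalemate.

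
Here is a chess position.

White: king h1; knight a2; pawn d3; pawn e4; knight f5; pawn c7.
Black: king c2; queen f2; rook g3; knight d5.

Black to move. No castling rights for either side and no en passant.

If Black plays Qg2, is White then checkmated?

After Qg2: white king on h1; in check: yes, from the black queen on g2.
King squares — g1: attacked by Qg2; g2: attacked by Rg3; h2: attacked by Qg2.
White has no legal moves → checkmate.

yes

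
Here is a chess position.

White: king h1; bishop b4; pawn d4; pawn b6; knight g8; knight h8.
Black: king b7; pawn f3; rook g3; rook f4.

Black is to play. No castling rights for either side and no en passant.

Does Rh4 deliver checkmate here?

yes

After Rh4: white king on h1; in check: yes, from the black rook on h4.
King squares — g1: attacked by Rg3; g2: attacked by Pf3; h2: attacked by Rh4.
White has no legal moves → checkmate.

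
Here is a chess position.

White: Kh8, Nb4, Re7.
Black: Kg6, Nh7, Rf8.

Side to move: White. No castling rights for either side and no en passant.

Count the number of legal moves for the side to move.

0

White to move; king on h8.
In check: yes, from the black rook on f8.
Legal moves: none.
Count: 0.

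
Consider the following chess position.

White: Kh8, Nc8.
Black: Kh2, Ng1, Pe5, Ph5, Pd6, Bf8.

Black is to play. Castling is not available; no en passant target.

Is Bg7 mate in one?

no

After Bg7: white king on h8; in check: yes, from the black bishop on g7.
White has 3 legal replies: Kg8, Kh7, Kxg7.
In check but a legal move exists → not checkmate.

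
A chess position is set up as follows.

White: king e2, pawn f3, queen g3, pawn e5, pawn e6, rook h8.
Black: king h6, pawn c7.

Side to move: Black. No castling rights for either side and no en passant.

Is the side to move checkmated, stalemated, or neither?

checkmate

Black to move; black king on h6.
In check: yes, from the white rook on h8.
King squares — g5: attacked by Qg3; h5: attacked by Rh8; g6: attacked by Qg3; g7: attacked by Qg3; h7: attacked by Rh8.
Legal moves for Black: none.
In check with no legal moves → checkmate.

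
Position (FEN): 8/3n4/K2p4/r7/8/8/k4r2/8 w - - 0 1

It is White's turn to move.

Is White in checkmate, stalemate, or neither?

neither

White to move; white king on a6.
In check: yes, from the black rook on a5.
King squares — a5: available; b5: attacked by Ra5; b6: attacked by Nd7; a7: attacked by Ra5; b7: available.
Legal moves for White: Kb7, Kxa5.
White is in check but has 2 legal moves → neither.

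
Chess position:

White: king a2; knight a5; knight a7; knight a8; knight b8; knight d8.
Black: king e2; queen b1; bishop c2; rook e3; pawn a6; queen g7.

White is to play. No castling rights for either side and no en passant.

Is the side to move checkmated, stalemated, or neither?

White to move; white king on a2.
In check: yes, from the black queen on b1.
King squares — a1: attacked by Qb1; b1: attacked by Bc2; b2: attacked by Qb1; a3: attacked by Re3; b3: attacked by Qb1.
Legal moves for White: none.
In check with no legal moves → checkmate.

checkmate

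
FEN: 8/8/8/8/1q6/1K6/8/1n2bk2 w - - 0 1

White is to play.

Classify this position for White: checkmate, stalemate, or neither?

neither

White to move; white king on b3.
In check: yes, from the black queen on b4.
Legal moves for White: Kc2, Ka2.
White is in check but has 2 legal moves → neither.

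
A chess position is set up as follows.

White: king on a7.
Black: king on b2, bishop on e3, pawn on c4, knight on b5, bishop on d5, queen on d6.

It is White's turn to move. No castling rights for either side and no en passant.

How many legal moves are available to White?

White to move; king on a7.
In check: yes, from the black bishop on e3 and the black knight on b5.
Legal moves: none.
Count: 0.

0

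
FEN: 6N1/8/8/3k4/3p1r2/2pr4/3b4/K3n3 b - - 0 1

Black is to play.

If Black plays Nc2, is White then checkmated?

After Nc2: white king on a1; in check: yes, from the black knight on c2.
White has 2 legal replies: Ka2, Kb1.
In check but a legal move exists → not checkmate.

no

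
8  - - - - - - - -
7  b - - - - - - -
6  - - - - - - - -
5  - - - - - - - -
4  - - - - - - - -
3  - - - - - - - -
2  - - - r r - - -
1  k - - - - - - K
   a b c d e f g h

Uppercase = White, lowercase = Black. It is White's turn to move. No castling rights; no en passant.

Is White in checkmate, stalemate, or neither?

stalemate

White to move; white king on h1.
In check: no.
King squares — g1: attacked by Ba7; g2: attacked by Re2; h2: attacked by Re2.
Legal moves for White: none.
Not in check and no legal moves → stalemate.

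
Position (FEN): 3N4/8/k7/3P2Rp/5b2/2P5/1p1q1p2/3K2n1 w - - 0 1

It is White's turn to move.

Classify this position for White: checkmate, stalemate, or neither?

checkmate

White to move; white king on d1.
In check: yes, from the black queen on d2.
King squares — c1: attacked by Pb2; e1: attacked by Qd2; c2: attacked by Qd2; d2: attacked by Bf4; e2: attacked by Ng1.
Legal moves for White: none.
In check with no legal moves → checkmate.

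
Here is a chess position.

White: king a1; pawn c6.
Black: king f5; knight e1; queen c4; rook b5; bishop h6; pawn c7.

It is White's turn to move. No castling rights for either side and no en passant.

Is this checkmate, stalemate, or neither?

White to move; white king on a1.
In check: no.
King squares — b1: attacked by Rb5; a2: attacked by Qc4; b2: attacked by Rb5.
Legal moves for White: none.
Not in check and no legal moves → stalemate.

stalemate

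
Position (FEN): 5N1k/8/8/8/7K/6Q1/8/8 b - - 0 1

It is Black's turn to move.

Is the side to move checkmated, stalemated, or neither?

stalemate

Black to move; black king on h8.
In check: no.
King squares — g7: attacked by Qg3; h7: attacked by Nf8; g8: attacked by Qg3.
Legal moves for Black: none.
Not in check and no legal moves → stalemate.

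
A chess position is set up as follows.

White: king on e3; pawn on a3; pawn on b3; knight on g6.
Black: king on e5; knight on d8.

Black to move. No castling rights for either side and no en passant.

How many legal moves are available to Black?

Black to move; king on e5.
In check: yes, from the white knight on g6.
Legal moves: Kf6, Ke6, Kd6, Kf5, Kd5.
Count: 5.

5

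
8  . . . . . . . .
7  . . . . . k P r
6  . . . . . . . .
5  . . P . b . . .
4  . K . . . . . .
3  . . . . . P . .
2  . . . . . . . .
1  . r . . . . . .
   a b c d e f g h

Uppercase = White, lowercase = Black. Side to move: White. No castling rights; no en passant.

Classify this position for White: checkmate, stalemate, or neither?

White to move; white king on b4.
In check: yes, from the black rook on b1.
King squares — a3: available; b3: attacked by Rb1; c3: attacked by Be5; a4: available; c4: available; a5: available; b5: attacked by Rb1; c5: own pawn.
Legal moves for White: Ka5, Kc4, Ka4, Ka3.
White is in check but has 4 legal moves → neither.

neither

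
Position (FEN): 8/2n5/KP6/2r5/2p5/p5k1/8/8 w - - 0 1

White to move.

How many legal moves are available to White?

3

White to move; king on a6.
In check: yes, from the black knight on c7.
Legal moves: Kb7, Ka7, bxc7.
Count: 3.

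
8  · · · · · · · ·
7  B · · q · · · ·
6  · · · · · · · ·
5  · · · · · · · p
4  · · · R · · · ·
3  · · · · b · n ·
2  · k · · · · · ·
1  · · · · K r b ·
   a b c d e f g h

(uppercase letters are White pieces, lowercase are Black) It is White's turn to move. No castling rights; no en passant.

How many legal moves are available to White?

White to move; king on e1.
In check: yes, from the black rook on f1.
Legal moves: none.
Count: 0.

0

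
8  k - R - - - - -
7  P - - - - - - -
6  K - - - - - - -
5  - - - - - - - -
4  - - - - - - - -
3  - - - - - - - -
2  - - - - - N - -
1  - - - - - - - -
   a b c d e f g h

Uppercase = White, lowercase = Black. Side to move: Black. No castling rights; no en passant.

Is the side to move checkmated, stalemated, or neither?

checkmate

Black to move; black king on a8.
In check: yes, from the white rook on c8.
King squares — a7: attacked by Ka6; b7: attacked by Ka6; b8: attacked by Pa7.
Legal moves for Black: none.
In check with no legal moves → checkmate.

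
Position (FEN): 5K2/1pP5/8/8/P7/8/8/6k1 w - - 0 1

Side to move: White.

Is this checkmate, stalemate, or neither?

White to move; white king on f8.
In check: no.
Legal moves for White: Kg8, Ke8, Kg7, Kf7, Ke7, c8=Q, c8=R, c8=B, c8=N, a5.
White has 10 legal moves and is not in check → neither.

neither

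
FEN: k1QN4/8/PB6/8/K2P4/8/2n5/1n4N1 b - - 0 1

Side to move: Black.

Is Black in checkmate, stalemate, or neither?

checkmate

Black to move; black king on a8.
In check: yes, from the white queen on c8.
King squares — a7: attacked by Bb6; b7: attacked by Pa6; b8: attacked by Qc8.
Legal moves for Black: none.
In check with no legal moves → checkmate.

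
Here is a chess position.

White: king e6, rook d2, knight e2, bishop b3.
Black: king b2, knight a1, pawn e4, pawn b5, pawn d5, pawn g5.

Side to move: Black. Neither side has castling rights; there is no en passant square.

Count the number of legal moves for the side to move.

4

Black to move; king on b2.
In check: yes, from the white rook on d2.
Legal moves: Kxb3, Ka3, Kb1, Nc2.
Count: 4.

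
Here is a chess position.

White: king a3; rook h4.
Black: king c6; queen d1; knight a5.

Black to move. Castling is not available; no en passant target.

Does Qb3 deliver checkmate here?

After Qb3: white king on a3; in check: yes, from the black queen on b3.
King squares — a2: attacked by Qb3; b2: attacked by Qb3; b3: attacked by Na5; a4: attacked by Qb3; b4: attacked by Qb3.
White has no legal moves → checkmate.

yes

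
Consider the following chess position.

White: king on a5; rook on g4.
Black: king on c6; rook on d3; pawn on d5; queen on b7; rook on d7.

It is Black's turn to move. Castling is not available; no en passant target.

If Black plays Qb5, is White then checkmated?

After Qb5: white king on a5; in check: yes, from the black queen on b5.
King squares — a4: attacked by Qb5; b4: attacked by Qb5; b5: attacked by Kc6; a6: attacked by Qb5; b6: attacked by Qb5.
White has no legal moves → checkmate.

yes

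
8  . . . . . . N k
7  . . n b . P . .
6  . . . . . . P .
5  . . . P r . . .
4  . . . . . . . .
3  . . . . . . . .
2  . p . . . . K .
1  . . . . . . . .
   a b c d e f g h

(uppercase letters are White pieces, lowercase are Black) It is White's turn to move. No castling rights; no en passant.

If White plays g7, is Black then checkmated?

no

After g7: black king on h8; in check: yes, from the white pawn on g7.
Black has 2 legal replies: Kh7, Kxg7.
In check but a legal move exists → not checkmate.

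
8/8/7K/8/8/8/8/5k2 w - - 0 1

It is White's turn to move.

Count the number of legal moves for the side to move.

5

White to move; king on h6.
In check: no.
Legal moves: Kh7, Kg7, Kg6, Kh5, Kg5.
Count: 5.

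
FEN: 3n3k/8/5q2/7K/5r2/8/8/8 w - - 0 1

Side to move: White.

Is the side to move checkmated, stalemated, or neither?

stalemate

White to move; white king on h5.
In check: no.
King squares — g4: attacked by Rf4; h4: attacked by Rf4; g5: attacked by Qf6; g6: attacked by Qf6; h6: attacked by Qf6.
Legal moves for White: none.
Not in check and no legal moves → stalemate.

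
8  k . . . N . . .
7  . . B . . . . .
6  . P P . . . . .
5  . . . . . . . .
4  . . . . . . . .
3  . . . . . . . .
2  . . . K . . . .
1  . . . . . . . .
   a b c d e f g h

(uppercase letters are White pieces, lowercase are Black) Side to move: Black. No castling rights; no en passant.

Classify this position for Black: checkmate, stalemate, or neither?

stalemate

Black to move; black king on a8.
In check: no.
King squares — a7: attacked by Pb6; b7: attacked by Pc6; b8: attacked by Bc7.
Legal moves for Black: none.
Not in check and no legal moves → stalemate.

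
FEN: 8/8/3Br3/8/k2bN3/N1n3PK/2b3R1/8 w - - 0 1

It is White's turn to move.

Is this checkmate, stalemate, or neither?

neither

White to move; white king on h3.
In check: no.
Legal moves for White include: Bf8, Bb8, Be7, Bc7, Be5, Bc5, Bf4, Bb4, Nf6, Ng5, Nc5+, Nxc3+, Nf2, Nd2, Kh4, Kg4, Kh2, Nb5, ... (list truncated; more exist).
White has legal moves and is not in check → neither.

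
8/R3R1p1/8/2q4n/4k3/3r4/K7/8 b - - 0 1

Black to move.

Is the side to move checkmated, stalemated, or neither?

neither

Black to move; black king on e4.
In check: yes, from the white rook on e7.
King squares — d3: own rook; e3: attacked by Re7; f3: available; d4: available; f4: available; d5: available; e5: attacked by Re7; f5: available.
Legal moves for Black: Kf5, Kd5, Kf4, Kd4, Kf3, Qxe7, Qe5.
Black is in check but has 7 legal moves → neither.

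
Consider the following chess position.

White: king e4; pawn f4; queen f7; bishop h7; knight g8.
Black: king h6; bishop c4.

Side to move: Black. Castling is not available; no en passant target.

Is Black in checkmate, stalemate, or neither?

checkmate

Black to move; black king on h6.
In check: yes, from the white knight on g8.
King squares — g5: attacked by Pf4; h5: attacked by Qf7; g6: attacked by Qf7; g7: attacked by Qf7; h7: attacked by Qf7.
Legal moves for Black: none.
In check with no legal moves → checkmate.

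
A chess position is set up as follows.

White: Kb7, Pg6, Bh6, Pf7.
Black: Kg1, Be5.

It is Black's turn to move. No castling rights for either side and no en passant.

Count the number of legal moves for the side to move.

18

Black to move; king on g1.
In check: no.
Legal moves: Bh8, Bb8, Bg7, Bc7, Bf6, Bd6, Bf4, Bd4, Bg3, Bc3, Bh2, Bb2, Ba1, Kh2, Kg2, Kf2, Kh1, Kf1.
Count: 18.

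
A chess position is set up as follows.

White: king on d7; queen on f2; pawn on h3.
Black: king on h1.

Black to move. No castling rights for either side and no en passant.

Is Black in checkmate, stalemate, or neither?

stalemate

Black to move; black king on h1.
In check: no.
King squares — g1: attacked by Qf2; g2: attacked by Qf2; h2: attacked by Qf2.
Legal moves for Black: none.
Not in check and no legal moves → stalemate.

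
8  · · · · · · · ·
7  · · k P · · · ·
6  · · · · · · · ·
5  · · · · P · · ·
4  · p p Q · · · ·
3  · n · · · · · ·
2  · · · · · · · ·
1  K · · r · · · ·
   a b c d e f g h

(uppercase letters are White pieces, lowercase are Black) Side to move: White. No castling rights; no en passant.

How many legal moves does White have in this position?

White to move; king on a1.
In check: yes, from the black rook on d1 and the black knight on b3.
Legal moves: Kb2, Ka2.
Count: 2.

2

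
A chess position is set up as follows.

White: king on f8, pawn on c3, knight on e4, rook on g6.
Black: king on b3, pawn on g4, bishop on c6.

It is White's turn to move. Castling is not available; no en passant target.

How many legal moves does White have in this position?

White to move; king on f8.
In check: no.
Legal moves: Kg8, Kg7, Kf7, Ke7, Rg8, Rg7, Rh6, Rf6, Re6, Rd6, Rxc6, Rg5, Rxg4, Nf6, Nd6, Ng5, Nc5+, Ng3, Nf2, Nd2+, c4.
Count: 21.

21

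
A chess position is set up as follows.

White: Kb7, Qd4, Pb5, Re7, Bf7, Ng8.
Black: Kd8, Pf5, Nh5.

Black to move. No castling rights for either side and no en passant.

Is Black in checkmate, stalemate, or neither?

Black to move; black king on d8.
In check: yes, from the white queen on d4.
King squares — c7: attacked by Kb7; d7: attacked by Qd4; e7: attacked by Ng8; c8: attacked by Kb7; e8: attacked by Re7.
Legal moves for Black: none.
In check with no legal moves → checkmate.

checkmate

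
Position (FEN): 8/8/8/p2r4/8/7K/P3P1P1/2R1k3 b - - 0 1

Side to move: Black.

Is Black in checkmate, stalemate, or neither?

Black to move; black king on e1.
In check: yes, from the white rook on c1.
Legal moves for Black: Kf2, Kxe2, Kd2, Rd1.
Black is in check but has 4 legal moves → neither.

neither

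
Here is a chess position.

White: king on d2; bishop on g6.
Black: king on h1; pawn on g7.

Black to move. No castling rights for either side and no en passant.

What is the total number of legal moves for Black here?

Black to move; king on h1.
In check: no.
Legal moves: Kh2, Kg2, Kg1.
Count: 3.

3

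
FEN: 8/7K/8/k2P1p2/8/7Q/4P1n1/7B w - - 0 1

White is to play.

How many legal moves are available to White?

White to move; king on h7.
In check: no.
Legal moves: Kh8, Kg8, Kg7, Kh6, Kg6, Qh6, Qh5, Qxf5, Qh4, Qg4, Qg3, Qf3, Qe3, Qd3, Qc3+, Qb3, Qa3+, Qh2, Qxg2, Bxg2, d6, e3, e4.
Count: 23.

23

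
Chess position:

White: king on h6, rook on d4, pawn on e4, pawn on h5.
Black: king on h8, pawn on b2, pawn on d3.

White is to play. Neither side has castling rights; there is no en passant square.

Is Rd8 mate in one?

yes

After Rd8: black king on h8; in check: yes, from the white rook on d8.
King squares — g7: attacked by Kh6; h7: attacked by Kh6; g8: attacked by Rd8.
Black has no legal moves → checkmate.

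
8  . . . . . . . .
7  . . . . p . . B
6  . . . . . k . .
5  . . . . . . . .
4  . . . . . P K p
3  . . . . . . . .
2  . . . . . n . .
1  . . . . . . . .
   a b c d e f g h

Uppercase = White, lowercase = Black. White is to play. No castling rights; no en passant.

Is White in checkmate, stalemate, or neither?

White to move; white king on g4.
In check: yes, from the black knight on f2.
Legal moves for White: Kh5, Kxh4, Kf3.
White is in check but has 3 legal moves → neither.

neither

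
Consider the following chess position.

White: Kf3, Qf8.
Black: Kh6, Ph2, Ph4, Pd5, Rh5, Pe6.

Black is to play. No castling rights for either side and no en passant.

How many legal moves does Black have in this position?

3

Black to move; king on h6.
In check: yes, from the white queen on f8.
Legal moves: Kh7, Kg6, Kg5.
Count: 3.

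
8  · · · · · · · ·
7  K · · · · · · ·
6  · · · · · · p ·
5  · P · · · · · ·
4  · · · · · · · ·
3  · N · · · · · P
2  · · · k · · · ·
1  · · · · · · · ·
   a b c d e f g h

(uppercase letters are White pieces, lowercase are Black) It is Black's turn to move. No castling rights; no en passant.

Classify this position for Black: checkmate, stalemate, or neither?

Black to move; black king on d2.
In check: yes, from the white knight on b3.
Legal moves for Black: Ke3, Kd3, Kc3, Ke2, Kc2, Ke1, Kd1.
Black is in check but has 7 legal moves → neither.

neither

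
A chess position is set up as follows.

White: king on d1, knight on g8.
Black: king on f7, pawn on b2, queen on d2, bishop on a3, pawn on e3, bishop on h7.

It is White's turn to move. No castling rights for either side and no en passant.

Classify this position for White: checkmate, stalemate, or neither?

White to move; white king on d1.
In check: yes, from the black queen on d2.
King squares — c1: attacked by Pb2; e1: attacked by Qd2; c2: attacked by Qd2; d2: attacked by Pe3; e2: attacked by Qd2.
Legal moves for White: none.
In check with no legal moves → checkmate.

checkmate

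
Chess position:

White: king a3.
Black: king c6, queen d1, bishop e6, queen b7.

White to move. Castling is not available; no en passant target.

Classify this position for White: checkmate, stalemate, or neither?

stalemate

White to move; white king on a3.
In check: no.
King squares — a2: attacked by Be6; b2: attacked by Qb7; b3: attacked by Qd1; a4: attacked by Qd1; b4: attacked by Qb7.
Legal moves for White: none.
Not in check and no legal moves → stalemate.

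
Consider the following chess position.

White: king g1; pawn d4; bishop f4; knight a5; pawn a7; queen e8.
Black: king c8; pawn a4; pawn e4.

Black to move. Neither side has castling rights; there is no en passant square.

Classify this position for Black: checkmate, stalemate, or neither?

Black to move; black king on c8.
In check: yes, from the white queen on e8.
King squares — b7: attacked by Na5; c7: attacked by Bf4; d7: attacked by Qe8; b8: attacked by Bf4; d8: attacked by Qe8.
Legal moves for Black: none.
In check with no legal moves → checkmate.

checkmate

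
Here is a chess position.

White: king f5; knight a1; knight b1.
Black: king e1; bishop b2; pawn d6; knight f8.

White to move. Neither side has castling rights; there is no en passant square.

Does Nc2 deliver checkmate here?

After Nc2: black king on e1; in check: yes, from the white knight on c2.
Black has 4 legal replies: Kf2, Ke2, Kf1, Kd1.
In check but a legal move exists → not checkmate.

no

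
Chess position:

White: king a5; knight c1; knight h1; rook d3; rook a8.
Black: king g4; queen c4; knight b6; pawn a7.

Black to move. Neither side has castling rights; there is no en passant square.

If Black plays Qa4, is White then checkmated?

yes

After Qa4: white king on a5; in check: yes, from the black queen on a4.
King squares — a4: attacked by Nb6; b4: attacked by Qa4; b5: attacked by Qa4; a6: attacked by Qa4; b6: attacked by Pa7.
White has no legal moves → checkmate.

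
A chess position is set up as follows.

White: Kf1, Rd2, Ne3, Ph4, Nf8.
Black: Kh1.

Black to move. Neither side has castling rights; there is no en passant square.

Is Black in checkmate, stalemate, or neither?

stalemate

Black to move; black king on h1.
In check: no.
King squares — g1: attacked by Kf1; g2: attacked by Kf1; h2: attacked by Rd2.
Legal moves for Black: none.
Not in check and no legal moves → stalemate.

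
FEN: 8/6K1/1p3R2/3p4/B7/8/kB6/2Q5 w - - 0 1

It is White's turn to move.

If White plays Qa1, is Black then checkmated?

After Qa1: black king on a2; in check: yes, from the white queen on a1.
King squares — a1: attacked by Bb2; b1: attacked by Qa1; b2: attacked by Qa1; a3: attacked by Qa1; b3: attacked by Ba4.
Black has no legal moves → checkmate.

yes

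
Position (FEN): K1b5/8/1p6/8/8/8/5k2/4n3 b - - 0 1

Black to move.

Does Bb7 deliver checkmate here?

no

After Bb7: white king on a8; in check: yes, from the black bishop on b7.
White has 3 legal replies: Kb8, Kxb7, Ka7.
In check but a legal move exists → not checkmate.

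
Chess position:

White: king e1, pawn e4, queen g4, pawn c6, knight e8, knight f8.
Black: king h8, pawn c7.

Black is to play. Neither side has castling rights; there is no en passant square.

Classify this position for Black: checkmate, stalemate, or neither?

stalemate

Black to move; black king on h8.
In check: no.
King squares — g7: attacked by Qg4; h7: attacked by Nf8; g8: attacked by Qg4.
Legal moves for Black: none.
Not in check and no legal moves → stalemate.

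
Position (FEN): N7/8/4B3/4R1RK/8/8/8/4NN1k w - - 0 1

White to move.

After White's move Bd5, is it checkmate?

After Bd5: black king on h1; in check: yes, from the white bishop on d5.
King squares — g1: attacked by Rg5; g2: attacked by Ne1; h2: attacked by Nf1.
Black has no legal moves → checkmate.

yes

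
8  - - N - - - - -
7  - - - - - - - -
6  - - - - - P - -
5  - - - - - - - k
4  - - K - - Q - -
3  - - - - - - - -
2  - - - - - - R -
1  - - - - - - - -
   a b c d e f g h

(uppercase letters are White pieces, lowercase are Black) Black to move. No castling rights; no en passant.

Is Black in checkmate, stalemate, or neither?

stalemate

Black to move; black king on h5.
In check: no.
King squares — g4: attacked by Rg2; h4: attacked by Qf4; g5: attacked by Rg2; g6: attacked by Rg2; h6: attacked by Qf4.
Legal moves for Black: none.
Not in check and no legal moves → stalemate.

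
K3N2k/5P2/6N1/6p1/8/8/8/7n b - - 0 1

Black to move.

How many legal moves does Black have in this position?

Black to move; king on h8.
In check: yes, from the white knight on g6.
Legal moves: Kh7.
Count: 1.

1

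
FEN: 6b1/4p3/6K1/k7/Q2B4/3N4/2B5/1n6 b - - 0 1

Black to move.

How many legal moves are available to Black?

Black to move; king on a5.
In check: yes, from the white queen on a4.
Legal moves: none.
Count: 0.

0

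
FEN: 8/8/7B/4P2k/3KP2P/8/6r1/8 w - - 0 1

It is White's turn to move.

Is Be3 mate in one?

no

After Be3: black king on h5; in check: no.
Black is not in check, so this cannot be checkmate.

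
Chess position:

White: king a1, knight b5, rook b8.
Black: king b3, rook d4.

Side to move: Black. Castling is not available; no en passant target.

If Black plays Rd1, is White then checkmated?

yes

After Rd1: white king on a1; in check: yes, from the black rook on d1.
King squares — b1: attacked by Rd1; a2: attacked by Kb3; b2: attacked by Kb3.
White has no legal moves → checkmate.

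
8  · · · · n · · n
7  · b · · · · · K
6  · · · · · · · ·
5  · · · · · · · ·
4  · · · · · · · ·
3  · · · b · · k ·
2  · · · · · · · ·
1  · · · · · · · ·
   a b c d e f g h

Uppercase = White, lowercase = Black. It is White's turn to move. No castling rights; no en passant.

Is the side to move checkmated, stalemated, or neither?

neither

White to move; white king on h7.
In check: yes, from the black bishop on d3.
Legal moves for White: Kxh8, Kg8, Kh6.
White is in check but has 3 legal moves → neither.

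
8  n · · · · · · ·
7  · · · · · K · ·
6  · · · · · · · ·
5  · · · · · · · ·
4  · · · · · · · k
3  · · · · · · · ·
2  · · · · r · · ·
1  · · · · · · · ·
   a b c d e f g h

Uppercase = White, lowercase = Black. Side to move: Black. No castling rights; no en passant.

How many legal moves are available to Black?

Black to move; king on h4.
In check: no.
Legal moves: Nc7, Nb6, Kh5, Kg5, Kg4, Kh3, Kg3, Re8, Re7+, Re6, Re5, Re4, Re3, Rh2, Rg2, Rf2+, Rd2, Rc2, Rb2, Ra2, Re1.
Count: 21.

21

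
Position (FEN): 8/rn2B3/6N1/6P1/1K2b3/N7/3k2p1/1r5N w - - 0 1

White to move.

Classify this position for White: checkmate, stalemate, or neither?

White to move; white king on b4.
In check: yes, from the black rook on b1.
Legal moves for White: Kc4, Nxb1+.
White is in check but has 2 legal moves → neither.

neither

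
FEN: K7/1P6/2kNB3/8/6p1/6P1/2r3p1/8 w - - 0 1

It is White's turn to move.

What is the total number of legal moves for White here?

White to move; king on a8.
In check: no.
Legal moves: Kb8, Ka7, Bg8, Bc8, Bf7, Bd7+, Bf5, Bd5+, Bxg4, Bc4, Bb3, Ba2, Ne8, Nc8, Nf7, Nf5, Nb5, Ne4, Nc4, b8=Q, b8=R, b8=B, b8=N+.
Count: 23.

23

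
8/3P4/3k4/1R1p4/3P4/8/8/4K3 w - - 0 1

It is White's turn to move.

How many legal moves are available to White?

19

White to move; king on e1.
In check: no.
Legal moves: Rb8, Rb7, Rb6+, Rxd5+, Rc5, Ra5, Rb4, Rb3, Rb2, Rb1, Kf2, Ke2, Kd2, Kf1, Kd1, d8=Q+, d8=R+, d8=B, d8=N.
Count: 19.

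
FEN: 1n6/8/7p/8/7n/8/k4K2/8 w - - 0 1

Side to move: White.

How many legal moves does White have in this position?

White to move; king on f2.
In check: no.
Legal moves: Kg3, Ke3, Ke2, Kg1, Kf1, Ke1.
Count: 6.

6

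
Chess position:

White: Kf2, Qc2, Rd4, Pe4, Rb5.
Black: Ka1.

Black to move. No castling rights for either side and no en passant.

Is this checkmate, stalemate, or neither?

Black to move; black king on a1.
In check: no.
King squares — b1: attacked by Qc2; a2: attacked by Qc2; b2: attacked by Qc2.
Legal moves for Black: none.
Not in check and no legal moves → stalemate.

stalemate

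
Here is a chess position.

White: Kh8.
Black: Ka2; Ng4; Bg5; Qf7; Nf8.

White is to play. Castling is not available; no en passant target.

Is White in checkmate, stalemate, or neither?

stalemate

White to move; white king on h8.
In check: no.
King squares — g7: attacked by Qf7; h7: attacked by Qf7; g8: attacked by Qf7.
Legal moves for White: none.
Not in check and no legal moves → stalemate.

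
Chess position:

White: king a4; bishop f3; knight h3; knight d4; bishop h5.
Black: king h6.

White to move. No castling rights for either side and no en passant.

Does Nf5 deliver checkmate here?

no

After Nf5: black king on h6; in check: yes, from the white knight on f5.
Black has 1 legal reply: Kh7.
In check but a legal move exists → not checkmate.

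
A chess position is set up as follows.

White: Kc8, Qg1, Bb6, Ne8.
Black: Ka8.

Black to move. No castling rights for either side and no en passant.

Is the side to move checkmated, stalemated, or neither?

stalemate

Black to move; black king on a8.
In check: no.
King squares — a7: attacked by Bb6; b7: attacked by Kc8; b8: attacked by Kc8.
Legal moves for Black: none.
Not in check and no legal moves → stalemate.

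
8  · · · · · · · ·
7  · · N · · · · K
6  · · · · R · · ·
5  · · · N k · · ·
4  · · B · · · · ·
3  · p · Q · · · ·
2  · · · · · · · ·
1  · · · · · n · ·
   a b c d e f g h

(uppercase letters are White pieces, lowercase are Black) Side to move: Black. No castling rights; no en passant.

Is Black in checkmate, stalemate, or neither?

checkmate

Black to move; black king on e5.
In check: yes, from the white rook on e6.
King squares — d4: attacked by Qd3; e4: attacked by Qd3; f4: attacked by Nd5; d5: attacked by Qd3; f5: attacked by Qd3; d6: attacked by Re6; e6: attacked by Nc7; f6: attacked by Nd5.
Legal moves for Black: none.
In check with no legal moves → checkmate.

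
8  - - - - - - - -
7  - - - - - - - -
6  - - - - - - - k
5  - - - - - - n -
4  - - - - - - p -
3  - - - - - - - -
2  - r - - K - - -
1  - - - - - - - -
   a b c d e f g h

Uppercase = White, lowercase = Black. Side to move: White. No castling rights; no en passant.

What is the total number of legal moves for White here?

5

White to move; king on e2.
In check: yes, from the black rook on b2.
Legal moves: Ke3, Kd3, Kf1, Ke1, Kd1.
Count: 5.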